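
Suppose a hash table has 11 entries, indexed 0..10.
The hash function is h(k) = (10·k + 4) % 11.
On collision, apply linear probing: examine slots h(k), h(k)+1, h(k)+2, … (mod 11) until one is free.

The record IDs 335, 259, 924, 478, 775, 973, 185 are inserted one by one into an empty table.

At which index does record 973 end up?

335 hashes to 10; slot 10 is free => place at 10.
259 hashes to 9; slot 9 is free => place at 9.
924 hashes to 4; slot 4 is free => place at 4.
478 hashes to 10; 10 taken => place at 0.
775 hashes to 10; 10,0 taken => place at 1.
973 hashes to 10; 10,0,1 taken => place at 2.
185 hashes to 6; slot 6 is free => place at 6.
Table: [478, 775, 973, -, 924, -, 185, -, -, 259, 335]

2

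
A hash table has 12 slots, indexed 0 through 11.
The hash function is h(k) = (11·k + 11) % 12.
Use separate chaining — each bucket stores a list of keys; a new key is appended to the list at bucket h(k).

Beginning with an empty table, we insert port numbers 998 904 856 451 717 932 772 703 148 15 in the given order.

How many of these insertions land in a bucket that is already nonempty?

4

Insert 998: h=9, bucket 9 empty → new chain.
Insert 904: h=7, bucket 7 empty → new chain.
Insert 856: h=7, bucket 7 nonempty → append to chain.
Insert 451: h=4, bucket 4 empty → new chain.
Insert 717: h=2, bucket 2 empty → new chain.
Insert 932: h=3, bucket 3 empty → new chain.
Insert 772: h=7, bucket 7 nonempty → append to chain.
Insert 703: h=4, bucket 4 nonempty → append to chain.
Insert 148: h=7, bucket 7 nonempty → append to chain.
Insert 15: h=8, bucket 8 empty → new chain.
Final buckets:
0: —
1: —
2: 717
3: 932
4: 451 -> 703
5: —
6: —
7: 904 -> 856 -> 772 -> 148
8: 15
9: 998
10: —
11: —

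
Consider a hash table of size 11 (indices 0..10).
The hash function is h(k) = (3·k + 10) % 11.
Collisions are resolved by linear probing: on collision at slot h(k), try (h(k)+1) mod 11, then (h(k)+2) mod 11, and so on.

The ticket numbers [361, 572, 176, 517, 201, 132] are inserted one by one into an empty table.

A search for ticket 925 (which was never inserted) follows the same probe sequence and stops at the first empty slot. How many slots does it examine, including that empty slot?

361 hashes to 4; slot 4 is free → place at 4.
572 hashes to 10; slot 10 is free → place at 10.
176 hashes to 10; 10 taken → place at 0.
517 hashes to 10; 10,0 taken → place at 1.
201 hashes to 8; slot 8 is free → place at 8.
132 hashes to 10; 10,0,1 taken → place at 2.
Table: [176, 517, 132, _, 361, _, _, _, 201, _, 572]
Lookup 925: h=2, probe 2,3 → slot 3 empty, not found.

2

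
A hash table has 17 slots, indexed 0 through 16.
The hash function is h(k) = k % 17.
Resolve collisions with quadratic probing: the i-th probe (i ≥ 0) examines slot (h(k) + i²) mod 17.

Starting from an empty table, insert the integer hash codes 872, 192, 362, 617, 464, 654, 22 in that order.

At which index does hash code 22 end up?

13

872: h=5 -> slot 5
192: h=5, probe 5,6 -> slot 6
362: h=5, probe 5,6,9 -> slot 9
617: h=5, probe 5,6,9,14 -> slot 14
464: h=5, probe 5,6,9,14,4 -> slot 4
654: h=8 -> slot 8
22: h=5, probe 5,6,9,14,4,13 -> slot 13
Table: [-, -, -, -, 464, 872, 192, -, 654, 362, -, -, -, 22, 617, -, -]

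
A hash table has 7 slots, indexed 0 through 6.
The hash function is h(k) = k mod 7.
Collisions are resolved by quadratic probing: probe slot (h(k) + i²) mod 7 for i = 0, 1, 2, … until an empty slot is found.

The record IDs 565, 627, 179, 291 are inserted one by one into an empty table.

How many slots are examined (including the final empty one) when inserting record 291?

4

Insert 565: h=5, slot 5 empty => index 5.
Insert 627: h=4, slot 4 empty => index 4.
Insert 179: h=4, slots 4,5 occupied => index 1.
Insert 291: h=4, slots 4,5,1 occupied => index 6.
Table: [., 179, ., ., 627, 565, 291]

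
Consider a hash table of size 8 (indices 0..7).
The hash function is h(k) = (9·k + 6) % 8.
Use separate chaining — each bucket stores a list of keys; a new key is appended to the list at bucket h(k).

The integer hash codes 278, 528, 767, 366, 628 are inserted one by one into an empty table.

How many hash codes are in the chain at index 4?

2

Insert 278: h=4, bucket 4 empty -> new chain.
Insert 528: h=6, bucket 6 empty -> new chain.
Insert 767: h=5, bucket 5 empty -> new chain.
Insert 366: h=4, bucket 4 nonempty -> append to chain.
Insert 628: h=2, bucket 2 empty -> new chain.
Final buckets:
0: -
1: -
2: 628
3: -
4: 278 -> 366
5: 767
6: 528
7: -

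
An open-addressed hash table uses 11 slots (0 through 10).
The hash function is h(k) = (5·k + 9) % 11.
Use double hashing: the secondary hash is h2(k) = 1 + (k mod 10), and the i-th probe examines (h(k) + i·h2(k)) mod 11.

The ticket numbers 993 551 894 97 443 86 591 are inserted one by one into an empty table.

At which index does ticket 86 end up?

993 hashes to 2; slot 2 is free -> place at 2.
551 hashes to 3; slot 3 is free -> place at 3.
894 hashes to 2, h2=5; 2 taken -> place at 7.
97 hashes to 10; slot 10 is free -> place at 10.
443 hashes to 2, h2=4; 2 taken -> place at 6.
86 hashes to 10, h2=7; 10,6,2 taken -> place at 9.
591 hashes to 5; slot 5 is free -> place at 5.
Table: [-, -, 993, 551, -, 591, 443, 894, -, 86, 97]

9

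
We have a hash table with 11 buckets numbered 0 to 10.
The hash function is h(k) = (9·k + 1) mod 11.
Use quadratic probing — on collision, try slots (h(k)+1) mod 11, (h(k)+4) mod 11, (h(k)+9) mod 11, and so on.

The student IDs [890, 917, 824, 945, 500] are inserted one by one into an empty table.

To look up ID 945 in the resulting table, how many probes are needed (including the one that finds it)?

4

890: h=3 → slot 3
917: h=4 → slot 4
824: h=3, probe 3,4,7 → slot 7
945: h=3, probe 3,4,7,1 → slot 1
500: h=2 → slot 2
Table: [—, 945, 500, 890, 917, —, —, 824, —, —, —]
Lookup 945: h=3, probe 3,4,7,1 → found at 1.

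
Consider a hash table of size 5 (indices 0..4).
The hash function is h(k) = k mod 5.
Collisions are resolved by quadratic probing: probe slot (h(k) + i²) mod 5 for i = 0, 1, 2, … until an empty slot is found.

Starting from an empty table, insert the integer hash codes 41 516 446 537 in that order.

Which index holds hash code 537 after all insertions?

3

Insert 41: h=1, slot 1 empty -> index 1.
Insert 516: h=1, slot 1 occupied -> index 2.
Insert 446: h=1, slots 1,2 occupied -> index 0.
Insert 537: h=2, slot 2 occupied -> index 3.
Table: [446, 41, 516, 537, -]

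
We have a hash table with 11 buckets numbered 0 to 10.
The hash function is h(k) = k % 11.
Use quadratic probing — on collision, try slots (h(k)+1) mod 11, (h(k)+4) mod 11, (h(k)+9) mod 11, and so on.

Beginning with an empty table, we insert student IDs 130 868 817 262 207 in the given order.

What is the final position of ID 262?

2

Insert 130: h=9, slot 9 empty -> index 9.
Insert 868: h=10, slot 10 empty -> index 10.
Insert 817: h=3, slot 3 empty -> index 3.
Insert 262: h=9, slots 9,10 occupied -> index 2.
Insert 207: h=9, slots 9,10,2 occupied -> index 7.
Table: [., ., 262, 817, ., ., ., 207, ., 130, 868]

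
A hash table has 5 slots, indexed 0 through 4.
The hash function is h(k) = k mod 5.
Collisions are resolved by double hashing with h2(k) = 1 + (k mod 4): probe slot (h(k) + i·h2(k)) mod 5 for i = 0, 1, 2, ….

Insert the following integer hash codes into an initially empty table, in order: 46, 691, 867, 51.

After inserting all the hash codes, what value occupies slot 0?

691

Insert 46: h=1, slot 1 empty -> index 1.
Insert 691: h=1, h2=4, slot 1 occupied -> index 0.
Insert 867: h=2, slot 2 empty -> index 2.
Insert 51: h=1, h2=4, slots 1,0 occupied -> index 4.
Table: [691, 46, 867, _, 51]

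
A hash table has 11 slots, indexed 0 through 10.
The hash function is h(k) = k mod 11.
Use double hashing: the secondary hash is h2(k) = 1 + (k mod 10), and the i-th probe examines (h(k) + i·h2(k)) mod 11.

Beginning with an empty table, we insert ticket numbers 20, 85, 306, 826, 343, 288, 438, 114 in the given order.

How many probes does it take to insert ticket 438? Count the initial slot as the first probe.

2

Insert 20: h=9, slot 9 empty -> index 9.
Insert 85: h=8, slot 8 empty -> index 8.
Insert 306: h=9, h2=7, slot 9 occupied -> index 5.
Insert 826: h=1, slot 1 empty -> index 1.
Insert 343: h=2, slot 2 empty -> index 2.
Insert 288: h=2, h2=9, slot 2 occupied -> index 0.
Insert 438: h=9, h2=9, slot 9 occupied -> index 7.
Insert 114: h=4, slot 4 empty -> index 4.
Table: [288, 826, 343, ., 114, 306, ., 438, 85, 20, .]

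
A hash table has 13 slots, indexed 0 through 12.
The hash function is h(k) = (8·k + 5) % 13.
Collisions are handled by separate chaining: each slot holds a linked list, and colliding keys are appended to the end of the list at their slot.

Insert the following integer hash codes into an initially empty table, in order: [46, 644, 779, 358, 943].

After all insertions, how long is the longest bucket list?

Insert 46: h=9, bucket 9 empty -> new chain.
Insert 644: h=9, bucket 9 nonempty -> append to chain.
Insert 779: h=10, bucket 10 empty -> new chain.
Insert 358: h=9, bucket 9 nonempty -> append to chain.
Insert 943: h=9, bucket 9 nonempty -> append to chain.
Final buckets:
0: -
1: -
2: -
3: -
4: -
5: -
6: -
7: -
8: -
9: 46 -> 644 -> 358 -> 943
10: 779
11: -
12: -

4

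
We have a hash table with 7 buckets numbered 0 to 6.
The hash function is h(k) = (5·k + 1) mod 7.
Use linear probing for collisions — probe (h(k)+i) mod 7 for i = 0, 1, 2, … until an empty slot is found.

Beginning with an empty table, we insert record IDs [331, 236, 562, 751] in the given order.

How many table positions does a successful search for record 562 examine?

Insert 331: h=4, slot 4 empty => index 4.
Insert 236: h=5, slot 5 empty => index 5.
Insert 562: h=4, slots 4,5 occupied => index 6.
Insert 751: h=4, slots 4,5,6 occupied => index 0.
Table: [751, -, -, -, 331, 236, 562]
Lookup 562: h=4, probe 4,5,6 → found at 6.

3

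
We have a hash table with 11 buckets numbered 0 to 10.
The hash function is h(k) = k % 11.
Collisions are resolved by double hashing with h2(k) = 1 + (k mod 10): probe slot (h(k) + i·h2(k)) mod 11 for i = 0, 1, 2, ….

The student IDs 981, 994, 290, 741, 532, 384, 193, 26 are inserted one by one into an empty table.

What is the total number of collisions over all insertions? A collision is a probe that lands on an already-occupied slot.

6

Insert 981: h=2, slot 2 empty -> index 2.
Insert 994: h=4, slot 4 empty -> index 4.
Insert 290: h=4, h2=1, slot 4 occupied -> index 5.
Insert 741: h=4, h2=2, slot 4 occupied -> index 6.
Insert 532: h=4, h2=3, slot 4 occupied -> index 7.
Insert 384: h=10, slot 10 empty -> index 10.
Insert 193: h=6, h2=4, slots 6,10 occupied -> index 3.
Insert 26: h=4, h2=7, slot 4 occupied -> index 0.
Table: [26, ., 981, 193, 994, 290, 741, 532, ., ., 384]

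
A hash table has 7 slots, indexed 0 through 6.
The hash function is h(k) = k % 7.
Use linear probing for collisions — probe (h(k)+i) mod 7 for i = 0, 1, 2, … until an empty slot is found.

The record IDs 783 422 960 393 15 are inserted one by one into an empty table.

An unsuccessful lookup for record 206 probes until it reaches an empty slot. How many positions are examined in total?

3

783 hashes to 6; slot 6 is free -> place at 6.
422 hashes to 2; slot 2 is free -> place at 2.
960 hashes to 1; slot 1 is free -> place at 1.
393 hashes to 1; 1,2 taken -> place at 3.
15 hashes to 1; 1,2,3 taken -> place at 4.
Table: [., 960, 422, 393, 15, ., 783]
Lookup 206: h=3, probe 3,4,5 → slot 5 empty, not found.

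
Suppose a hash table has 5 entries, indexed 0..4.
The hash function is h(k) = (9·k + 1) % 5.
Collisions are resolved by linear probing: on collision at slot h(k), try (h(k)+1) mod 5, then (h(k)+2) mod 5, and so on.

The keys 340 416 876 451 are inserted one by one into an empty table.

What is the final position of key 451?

3

340 hashes to 1; slot 1 is free => place at 1.
416 hashes to 0; slot 0 is free => place at 0.
876 hashes to 0; 0,1 taken => place at 2.
451 hashes to 0; 0,1,2 taken => place at 3.
Table: [416, 340, 876, 451, ∅]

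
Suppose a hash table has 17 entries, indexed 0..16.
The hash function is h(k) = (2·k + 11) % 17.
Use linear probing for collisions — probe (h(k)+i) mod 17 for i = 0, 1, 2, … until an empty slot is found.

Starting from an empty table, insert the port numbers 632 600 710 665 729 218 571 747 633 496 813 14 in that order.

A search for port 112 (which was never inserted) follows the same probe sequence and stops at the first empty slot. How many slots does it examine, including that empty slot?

Insert 632: h=0, slot 0 empty → index 0.
Insert 600: h=4, slot 4 empty → index 4.
Insert 710: h=3, slot 3 empty → index 3.
Insert 665: h=15, slot 15 empty → index 15.
Insert 729: h=7, slot 7 empty → index 7.
Insert 218: h=5, slot 5 empty → index 5.
Insert 571: h=14, slot 14 empty → index 14.
Insert 747: h=9, slot 9 empty → index 9.
Insert 633: h=2, slot 2 empty → index 2.
Insert 496: h=0, slot 0 occupied → index 1.
Insert 813: h=5, slot 5 occupied → index 6.
Insert 14: h=5, slots 5,6,7 occupied → index 8.
Table: [632, 496, 633, 710, 600, 218, 813, 729, 14, 747, -, -, -, -, 571, 665, -]
Lookup 112: h=14, probe 14,15,16 → slot 16 empty, not found.

3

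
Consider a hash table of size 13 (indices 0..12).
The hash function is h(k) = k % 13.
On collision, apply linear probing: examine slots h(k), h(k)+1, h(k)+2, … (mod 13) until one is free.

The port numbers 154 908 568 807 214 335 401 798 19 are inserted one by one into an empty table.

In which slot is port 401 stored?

Insert 154: h=11, slot 11 empty → index 11.
Insert 908: h=11, slot 11 occupied → index 12.
Insert 568: h=9, slot 9 empty → index 9.
Insert 807: h=1, slot 1 empty → index 1.
Insert 214: h=6, slot 6 empty → index 6.
Insert 335: h=10, slot 10 empty → index 10.
Insert 401: h=11, slots 11,12 occupied → index 0.
Insert 798: h=5, slot 5 empty → index 5.
Insert 19: h=6, slot 6 occupied → index 7.
Table: [401, 807, ., ., ., 798, 214, 19, ., 568, 335, 154, 908]

0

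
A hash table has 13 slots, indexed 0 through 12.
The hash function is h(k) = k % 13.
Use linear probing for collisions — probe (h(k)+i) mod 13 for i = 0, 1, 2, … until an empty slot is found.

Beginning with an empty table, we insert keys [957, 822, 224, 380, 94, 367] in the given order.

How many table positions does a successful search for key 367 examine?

957: h=8 -> slot 8
822: h=3 -> slot 3
224: h=3, probe 3,4 -> slot 4
380: h=3, probe 3,4,5 -> slot 5
94: h=3, probe 3,4,5,6 -> slot 6
367: h=3, probe 3,4,5,6,7 -> slot 7
Table: [_, _, _, 822, 224, 380, 94, 367, 957, _, _, _, _]
Lookup 367: h=3, probe 3,4,5,6,7 → found at 7.

5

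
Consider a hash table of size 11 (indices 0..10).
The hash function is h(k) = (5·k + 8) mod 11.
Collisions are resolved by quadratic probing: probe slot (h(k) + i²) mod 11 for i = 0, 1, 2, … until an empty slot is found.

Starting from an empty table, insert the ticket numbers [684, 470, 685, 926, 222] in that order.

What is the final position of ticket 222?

0

Insert 684: h=7, slot 7 empty => index 7.
Insert 470: h=4, slot 4 empty => index 4.
Insert 685: h=1, slot 1 empty => index 1.
Insert 926: h=7, slot 7 occupied => index 8.
Insert 222: h=7, slots 7,8 occupied => index 0.
Table: [222, 685, —, —, 470, —, —, 684, 926, —, —]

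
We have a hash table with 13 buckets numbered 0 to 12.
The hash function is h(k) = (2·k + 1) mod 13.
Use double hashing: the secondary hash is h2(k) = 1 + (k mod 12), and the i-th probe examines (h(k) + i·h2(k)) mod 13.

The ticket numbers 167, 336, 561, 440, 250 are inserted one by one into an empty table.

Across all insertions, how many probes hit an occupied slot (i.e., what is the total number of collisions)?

2

167: h=10 => slot 10
336: h=10, h2=1, probe 10,11 => slot 11
561: h=5 => slot 5
440: h=10, h2=9, probe 10,6 => slot 6
250: h=7 => slot 7
Table: [—, —, —, —, —, 561, 440, 250, —, —, 167, 336, —]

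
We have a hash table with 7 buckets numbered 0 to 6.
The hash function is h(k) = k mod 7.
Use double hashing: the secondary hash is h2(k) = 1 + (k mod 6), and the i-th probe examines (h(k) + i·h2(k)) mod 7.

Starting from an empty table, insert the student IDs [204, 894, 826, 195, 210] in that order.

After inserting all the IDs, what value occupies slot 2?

204: h=1 → slot 1
894: h=5 → slot 5
826: h=0 → slot 0
195: h=6 → slot 6
210: h=0, h2=1, probe 0,1,2 → slot 2
Table: [826, 204, 210, ∅, ∅, 894, 195]

210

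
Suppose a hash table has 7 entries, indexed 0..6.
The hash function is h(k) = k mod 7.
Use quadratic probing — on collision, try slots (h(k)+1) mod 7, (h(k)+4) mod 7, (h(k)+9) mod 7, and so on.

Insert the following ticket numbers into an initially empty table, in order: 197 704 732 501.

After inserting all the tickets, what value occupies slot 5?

732

197 hashes to 1; slot 1 is free → place at 1.
704 hashes to 4; slot 4 is free → place at 4.
732 hashes to 4; 4 taken → place at 5.
501 hashes to 4; 4,5,1 taken → place at 6.
Table: [_, 197, _, _, 704, 732, 501]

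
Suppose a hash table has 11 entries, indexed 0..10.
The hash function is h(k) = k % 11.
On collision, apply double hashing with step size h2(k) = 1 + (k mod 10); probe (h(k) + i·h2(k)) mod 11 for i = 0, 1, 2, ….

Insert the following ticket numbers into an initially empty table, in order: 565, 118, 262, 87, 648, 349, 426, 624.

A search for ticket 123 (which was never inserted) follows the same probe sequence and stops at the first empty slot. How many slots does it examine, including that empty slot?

565: h=4 -> slot 4
118: h=8 -> slot 8
262: h=9 -> slot 9
87: h=10 -> slot 10
648: h=10, h2=9, probe 10,8,6 -> slot 6
349: h=8, h2=10, probe 8,7 -> slot 7
426: h=8, h2=7, probe 8,4,0 -> slot 0
624: h=8, h2=5, probe 8,2 -> slot 2
Table: [426, _, 624, _, 565, _, 648, 349, 118, 262, 87]
Lookup 123: h=2, h2=4, probe 2,6,10,3 → slot 3 empty, not found.

4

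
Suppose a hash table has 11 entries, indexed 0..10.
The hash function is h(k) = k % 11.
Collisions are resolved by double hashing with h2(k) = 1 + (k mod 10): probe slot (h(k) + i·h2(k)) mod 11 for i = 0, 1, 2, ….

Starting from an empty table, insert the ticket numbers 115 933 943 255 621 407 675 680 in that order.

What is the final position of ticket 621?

7

115 hashes to 5; slot 5 is free => place at 5.
933 hashes to 9; slot 9 is free => place at 9.
943 hashes to 8; slot 8 is free => place at 8.
255 hashes to 2; slot 2 is free => place at 2.
621 hashes to 5, h2=2; 5 taken => place at 7.
407 hashes to 0; slot 0 is free => place at 0.
675 hashes to 4; slot 4 is free => place at 4.
680 hashes to 9, h2=1; 9 taken => place at 10.
Table: [407, ∅, 255, ∅, 675, 115, ∅, 621, 943, 933, 680]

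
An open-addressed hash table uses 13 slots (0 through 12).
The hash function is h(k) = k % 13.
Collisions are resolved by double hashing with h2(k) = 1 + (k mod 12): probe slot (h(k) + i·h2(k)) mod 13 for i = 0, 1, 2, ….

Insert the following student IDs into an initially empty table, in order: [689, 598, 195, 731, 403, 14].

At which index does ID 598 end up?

689 hashes to 0; slot 0 is free => place at 0.
598 hashes to 0, h2=11; 0 taken => place at 11.
195 hashes to 0, h2=4; 0 taken => place at 4.
731 hashes to 3; slot 3 is free => place at 3.
403 hashes to 0, h2=8; 0 taken => place at 8.
14 hashes to 1; slot 1 is free => place at 1.
Table: [689, 14, ., 731, 195, ., ., ., 403, ., ., 598, .]

11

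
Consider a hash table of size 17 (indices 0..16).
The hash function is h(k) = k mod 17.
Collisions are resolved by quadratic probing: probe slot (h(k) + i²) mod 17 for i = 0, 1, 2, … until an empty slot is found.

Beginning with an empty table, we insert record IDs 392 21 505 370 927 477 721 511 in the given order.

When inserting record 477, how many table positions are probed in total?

392: h=1 => slot 1
21: h=4 => slot 4
505: h=12 => slot 12
370: h=13 => slot 13
927: h=9 => slot 9
477: h=1, probe 1,2 => slot 2
721: h=7 => slot 7
511: h=1, probe 1,2,5 => slot 5
Table: [., 392, 477, ., 21, 511, ., 721, ., 927, ., ., 505, 370, ., ., .]

2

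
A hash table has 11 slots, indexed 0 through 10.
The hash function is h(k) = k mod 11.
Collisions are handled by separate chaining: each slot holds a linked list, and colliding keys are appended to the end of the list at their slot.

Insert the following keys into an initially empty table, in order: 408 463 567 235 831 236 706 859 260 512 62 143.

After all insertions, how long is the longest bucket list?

3

Insert 408: h=1, bucket 1 empty → new chain.
Insert 463: h=1, bucket 1 nonempty → append to chain.
Insert 567: h=6, bucket 6 empty → new chain.
Insert 235: h=4, bucket 4 empty → new chain.
Insert 831: h=6, bucket 6 nonempty → append to chain.
Insert 236: h=5, bucket 5 empty → new chain.
Insert 706: h=2, bucket 2 empty → new chain.
Insert 859: h=1, bucket 1 nonempty → append to chain.
Insert 260: h=7, bucket 7 empty → new chain.
Insert 512: h=6, bucket 6 nonempty → append to chain.
Insert 62: h=7, bucket 7 nonempty → append to chain.
Insert 143: h=0, bucket 0 empty → new chain.
Final buckets:
0: 143
1: 408 -> 463 -> 859
2: 706
3: —
4: 235
5: 236
6: 567 -> 831 -> 512
7: 260 -> 62
8: —
9: —
10: —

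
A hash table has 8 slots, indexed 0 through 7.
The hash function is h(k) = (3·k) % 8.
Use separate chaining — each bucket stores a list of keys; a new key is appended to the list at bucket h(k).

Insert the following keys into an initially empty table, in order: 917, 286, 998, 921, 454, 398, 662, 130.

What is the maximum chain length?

917 -> bucket 7
286 -> bucket 2
998 -> bucket 2 (collision)
921 -> bucket 3
454 -> bucket 2 (collision)
398 -> bucket 2 (collision)
662 -> bucket 2 (collision)
130 -> bucket 6
Final buckets:
0: .
1: .
2: 286 -> 998 -> 454 -> 398 -> 662
3: 921
4: .
5: .
6: 130
7: 917

5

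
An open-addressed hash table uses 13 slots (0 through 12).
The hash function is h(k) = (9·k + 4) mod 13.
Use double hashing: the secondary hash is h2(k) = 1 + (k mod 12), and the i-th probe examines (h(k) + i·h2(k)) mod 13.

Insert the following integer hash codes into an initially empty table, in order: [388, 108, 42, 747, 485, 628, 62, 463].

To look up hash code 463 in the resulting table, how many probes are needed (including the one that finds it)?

388 hashes to 12; slot 12 is free => place at 12.
108 hashes to 1; slot 1 is free => place at 1.
42 hashes to 5; slot 5 is free => place at 5.
747 hashes to 6; slot 6 is free => place at 6.
485 hashes to 1, h2=6; 1 taken => place at 7.
628 hashes to 1, h2=5; 1,6 taken => place at 11.
62 hashes to 3; slot 3 is free => place at 3.
463 hashes to 11, h2=8; 11,6,1 taken => place at 9.
Table: [., 108, ., 62, ., 42, 747, 485, ., 463, ., 628, 388]
Lookup 463: h=11, h2=8, probe 11,6,1,9 → found at 9.

4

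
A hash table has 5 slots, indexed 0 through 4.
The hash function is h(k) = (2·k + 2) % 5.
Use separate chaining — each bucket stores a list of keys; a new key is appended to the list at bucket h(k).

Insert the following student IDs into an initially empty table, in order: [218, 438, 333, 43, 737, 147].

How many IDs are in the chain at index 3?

Insert 218: h=3, bucket 3 empty -> new chain.
Insert 438: h=3, bucket 3 nonempty -> append to chain.
Insert 333: h=3, bucket 3 nonempty -> append to chain.
Insert 43: h=3, bucket 3 nonempty -> append to chain.
Insert 737: h=1, bucket 1 empty -> new chain.
Insert 147: h=1, bucket 1 nonempty -> append to chain.
Final buckets:
0: -
1: 737 -> 147
2: -
3: 218 -> 438 -> 333 -> 43
4: -

4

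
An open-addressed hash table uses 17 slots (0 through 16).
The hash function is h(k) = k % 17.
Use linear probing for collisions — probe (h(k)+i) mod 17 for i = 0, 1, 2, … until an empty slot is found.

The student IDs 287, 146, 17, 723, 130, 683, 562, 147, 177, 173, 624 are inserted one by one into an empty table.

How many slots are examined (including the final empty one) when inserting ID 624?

2

Insert 287: h=15, slot 15 empty → index 15.
Insert 146: h=10, slot 10 empty → index 10.
Insert 17: h=0, slot 0 empty → index 0.
Insert 723: h=9, slot 9 empty → index 9.
Insert 130: h=11, slot 11 empty → index 11.
Insert 683: h=3, slot 3 empty → index 3.
Insert 562: h=1, slot 1 empty → index 1.
Insert 147: h=11, slot 11 occupied → index 12.
Insert 177: h=7, slot 7 empty → index 7.
Insert 173: h=3, slot 3 occupied → index 4.
Insert 624: h=12, slot 12 occupied → index 13.
Table: [17, 562, ., 683, 173, ., ., 177, ., 723, 146, 130, 147, 624, ., 287, .]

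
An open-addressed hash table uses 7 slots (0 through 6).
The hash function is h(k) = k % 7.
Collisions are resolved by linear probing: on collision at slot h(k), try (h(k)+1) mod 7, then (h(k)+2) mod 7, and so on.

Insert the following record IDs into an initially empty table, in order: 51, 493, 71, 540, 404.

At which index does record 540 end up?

4

51 hashes to 2; slot 2 is free -> place at 2.
493 hashes to 3; slot 3 is free -> place at 3.
71 hashes to 1; slot 1 is free -> place at 1.
540 hashes to 1; 1,2,3 taken -> place at 4.
404 hashes to 5; slot 5 is free -> place at 5.
Table: [∅, 71, 51, 493, 540, 404, ∅]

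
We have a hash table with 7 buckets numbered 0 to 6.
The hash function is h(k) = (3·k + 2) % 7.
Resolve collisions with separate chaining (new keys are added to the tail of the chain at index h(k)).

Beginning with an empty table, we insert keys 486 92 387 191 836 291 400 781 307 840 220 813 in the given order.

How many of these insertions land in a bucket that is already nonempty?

Insert 486: h=4, bucket 4 empty -> new chain.
Insert 92: h=5, bucket 5 empty -> new chain.
Insert 387: h=1, bucket 1 empty -> new chain.
Insert 191: h=1, bucket 1 nonempty -> append to chain.
Insert 836: h=4, bucket 4 nonempty -> append to chain.
Insert 291: h=0, bucket 0 empty -> new chain.
Insert 400: h=5, bucket 5 nonempty -> append to chain.
Insert 781: h=0, bucket 0 nonempty -> append to chain.
Insert 307: h=6, bucket 6 empty -> new chain.
Insert 840: h=2, bucket 2 empty -> new chain.
Insert 220: h=4, bucket 4 nonempty -> append to chain.
Insert 813: h=5, bucket 5 nonempty -> append to chain.
Final buckets:
0: 291 -> 781
1: 387 -> 191
2: 840
3: _
4: 486 -> 836 -> 220
5: 92 -> 400 -> 813
6: 307

6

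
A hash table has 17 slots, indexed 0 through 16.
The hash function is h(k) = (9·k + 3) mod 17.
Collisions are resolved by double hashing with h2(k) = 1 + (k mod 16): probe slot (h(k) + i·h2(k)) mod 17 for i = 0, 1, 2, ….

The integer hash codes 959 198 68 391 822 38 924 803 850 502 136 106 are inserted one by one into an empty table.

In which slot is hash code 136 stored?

4

959: h=15 -> slot 15
198: h=0 -> slot 0
68: h=3 -> slot 3
391: h=3, h2=8, probe 3,11 -> slot 11
822: h=6 -> slot 6
38: h=5 -> slot 5
924: h=6, h2=13, probe 6,2 -> slot 2
803: h=5, h2=4, probe 5,9 -> slot 9
850: h=3, h2=3, probe 3,6,9,12 -> slot 12
502: h=16 -> slot 16
136: h=3, h2=9, probe 3,12,4 -> slot 4
106: h=5, h2=11, probe 5,16,10 -> slot 10
Table: [198, _, 924, 68, 136, 38, 822, _, _, 803, 106, 391, 850, _, _, 959, 502]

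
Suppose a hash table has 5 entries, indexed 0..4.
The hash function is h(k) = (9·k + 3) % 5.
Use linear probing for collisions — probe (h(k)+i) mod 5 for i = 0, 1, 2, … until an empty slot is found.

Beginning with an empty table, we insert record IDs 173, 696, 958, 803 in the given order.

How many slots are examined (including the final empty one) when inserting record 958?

2

173 hashes to 0; slot 0 is free -> place at 0.
696 hashes to 2; slot 2 is free -> place at 2.
958 hashes to 0; 0 taken -> place at 1.
803 hashes to 0; 0,1,2 taken -> place at 3.
Table: [173, 958, 696, 803, ∅]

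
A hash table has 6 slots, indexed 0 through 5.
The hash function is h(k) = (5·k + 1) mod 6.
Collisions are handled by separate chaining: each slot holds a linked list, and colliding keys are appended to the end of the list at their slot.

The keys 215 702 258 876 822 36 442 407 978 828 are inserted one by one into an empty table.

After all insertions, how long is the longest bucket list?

215 -> bucket 2
702 -> bucket 1
258 -> bucket 1 (collision)
876 -> bucket 1 (collision)
822 -> bucket 1 (collision)
36 -> bucket 1 (collision)
442 -> bucket 3
407 -> bucket 2 (collision)
978 -> bucket 1 (collision)
828 -> bucket 1 (collision)
Final buckets:
0: _
1: 702 -> 258 -> 876 -> 822 -> 36 -> 978 -> 828
2: 215 -> 407
3: 442
4: _
5: _

7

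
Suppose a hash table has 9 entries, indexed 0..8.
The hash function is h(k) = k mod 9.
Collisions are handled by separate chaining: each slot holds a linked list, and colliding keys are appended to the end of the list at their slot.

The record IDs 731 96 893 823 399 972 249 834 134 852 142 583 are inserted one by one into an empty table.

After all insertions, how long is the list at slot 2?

2

731 → bucket 2
96 → bucket 6
893 → bucket 2 (collision)
823 → bucket 4
399 → bucket 3
972 → bucket 0
249 → bucket 6 (collision)
834 → bucket 6 (collision)
134 → bucket 8
852 → bucket 6 (collision)
142 → bucket 7
583 → bucket 7 (collision)
Final buckets:
0: 972
1: —
2: 731 -> 893
3: 399
4: 823
5: —
6: 96 -> 249 -> 834 -> 852
7: 142 -> 583
8: 134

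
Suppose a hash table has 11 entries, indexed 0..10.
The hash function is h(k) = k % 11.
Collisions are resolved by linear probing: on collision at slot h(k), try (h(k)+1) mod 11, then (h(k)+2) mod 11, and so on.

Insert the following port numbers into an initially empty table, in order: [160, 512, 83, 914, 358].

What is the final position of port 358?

Insert 160: h=6, slot 6 empty → index 6.
Insert 512: h=6, slot 6 occupied → index 7.
Insert 83: h=6, slots 6,7 occupied → index 8.
Insert 914: h=1, slot 1 empty → index 1.
Insert 358: h=6, slots 6,7,8 occupied → index 9.
Table: [—, 914, —, —, —, —, 160, 512, 83, 358, —]

9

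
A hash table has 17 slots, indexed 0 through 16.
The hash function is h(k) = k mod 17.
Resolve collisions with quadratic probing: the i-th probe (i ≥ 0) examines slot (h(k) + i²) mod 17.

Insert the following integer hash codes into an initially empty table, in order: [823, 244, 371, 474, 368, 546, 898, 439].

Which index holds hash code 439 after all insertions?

823 hashes to 7; slot 7 is free => place at 7.
244 hashes to 6; slot 6 is free => place at 6.
371 hashes to 14; slot 14 is free => place at 14.
474 hashes to 15; slot 15 is free => place at 15.
368 hashes to 11; slot 11 is free => place at 11.
546 hashes to 2; slot 2 is free => place at 2.
898 hashes to 14; 14,15 taken => place at 1.
439 hashes to 14; 14,15,1,6 taken => place at 13.
Table: [-, 898, 546, -, -, -, 244, 823, -, -, -, 368, -, 439, 371, 474, -]

13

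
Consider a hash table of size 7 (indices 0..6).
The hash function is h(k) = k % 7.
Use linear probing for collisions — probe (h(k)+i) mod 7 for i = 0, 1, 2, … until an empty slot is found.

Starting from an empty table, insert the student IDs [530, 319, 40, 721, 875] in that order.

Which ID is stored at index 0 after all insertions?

721

530: h=5 => slot 5
319: h=4 => slot 4
40: h=5, probe 5,6 => slot 6
721: h=0 => slot 0
875: h=0, probe 0,1 => slot 1
Table: [721, 875, ∅, ∅, 319, 530, 40]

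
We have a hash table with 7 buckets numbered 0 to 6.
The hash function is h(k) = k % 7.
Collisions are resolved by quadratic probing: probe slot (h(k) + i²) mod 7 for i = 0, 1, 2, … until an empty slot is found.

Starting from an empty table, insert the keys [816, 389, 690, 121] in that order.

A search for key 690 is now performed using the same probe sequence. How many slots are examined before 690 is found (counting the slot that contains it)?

3

816 hashes to 4; slot 4 is free -> place at 4.
389 hashes to 4; 4 taken -> place at 5.
690 hashes to 4; 4,5 taken -> place at 1.
121 hashes to 2; slot 2 is free -> place at 2.
Table: [., 690, 121, ., 816, 389, .]
Lookup 690: h=4, probe 4,5,1 → found at 1.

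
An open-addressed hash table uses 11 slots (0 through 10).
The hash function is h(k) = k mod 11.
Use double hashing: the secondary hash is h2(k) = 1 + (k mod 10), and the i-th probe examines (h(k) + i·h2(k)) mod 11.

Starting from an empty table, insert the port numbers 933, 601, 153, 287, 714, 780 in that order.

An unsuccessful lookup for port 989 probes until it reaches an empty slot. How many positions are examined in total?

933: h=9 -> slot 9
601: h=7 -> slot 7
153: h=10 -> slot 10
287: h=1 -> slot 1
714: h=10, h2=5, probe 10,4 -> slot 4
780: h=10, h2=1, probe 10,0 -> slot 0
Table: [780, 287, -, -, 714, -, -, 601, -, 933, 153]
Lookup 989: h=10, h2=10, probe 10,9,8 → slot 8 empty, not found.

3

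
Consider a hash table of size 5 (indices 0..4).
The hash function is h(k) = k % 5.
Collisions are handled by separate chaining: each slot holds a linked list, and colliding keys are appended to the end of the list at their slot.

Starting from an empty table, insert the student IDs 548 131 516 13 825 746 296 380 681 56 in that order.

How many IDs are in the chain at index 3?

2

Insert 548: h=3, bucket 3 empty → new chain.
Insert 131: h=1, bucket 1 empty → new chain.
Insert 516: h=1, bucket 1 nonempty → append to chain.
Insert 13: h=3, bucket 3 nonempty → append to chain.
Insert 825: h=0, bucket 0 empty → new chain.
Insert 746: h=1, bucket 1 nonempty → append to chain.
Insert 296: h=1, bucket 1 nonempty → append to chain.
Insert 380: h=0, bucket 0 nonempty → append to chain.
Insert 681: h=1, bucket 1 nonempty → append to chain.
Insert 56: h=1, bucket 1 nonempty → append to chain.
Final buckets:
0: 825 -> 380
1: 131 -> 516 -> 746 -> 296 -> 681 -> 56
2: -
3: 548 -> 13
4: -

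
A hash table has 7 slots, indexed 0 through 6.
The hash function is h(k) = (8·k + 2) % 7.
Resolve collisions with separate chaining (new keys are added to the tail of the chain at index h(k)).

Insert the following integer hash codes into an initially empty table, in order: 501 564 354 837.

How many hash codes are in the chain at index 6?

501 -> bucket 6
564 -> bucket 6 (collision)
354 -> bucket 6 (collision)
837 -> bucket 6 (collision)
Final buckets:
0: _
1: _
2: _
3: _
4: _
5: _
6: 501 -> 564 -> 354 -> 837

4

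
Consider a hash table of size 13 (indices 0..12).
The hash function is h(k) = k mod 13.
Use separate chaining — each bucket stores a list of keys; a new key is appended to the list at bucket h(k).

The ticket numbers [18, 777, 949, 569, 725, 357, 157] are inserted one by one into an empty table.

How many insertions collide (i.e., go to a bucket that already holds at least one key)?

2

18 → bucket 5
777 → bucket 10
949 → bucket 0
569 → bucket 10 (collision)
725 → bucket 10 (collision)
357 → bucket 6
157 → bucket 1
Final buckets:
0: 949
1: 157
2: -
3: -
4: -
5: 18
6: 357
7: -
8: -
9: -
10: 777 -> 569 -> 725
11: -
12: -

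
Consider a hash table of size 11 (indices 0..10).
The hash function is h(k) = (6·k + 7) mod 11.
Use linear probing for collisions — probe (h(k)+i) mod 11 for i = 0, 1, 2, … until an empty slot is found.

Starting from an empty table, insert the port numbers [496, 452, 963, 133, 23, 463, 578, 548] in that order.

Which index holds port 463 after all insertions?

496: h=2 -> slot 2
452: h=2, probe 2,3 -> slot 3
963: h=10 -> slot 10
133: h=2, probe 2,3,4 -> slot 4
23: h=2, probe 2,3,4,5 -> slot 5
463: h=2, probe 2,3,4,5,6 -> slot 6
578: h=10, probe 10,0 -> slot 0
548: h=6, probe 6,7 -> slot 7
Table: [578, ., 496, 452, 133, 23, 463, 548, ., ., 963]

6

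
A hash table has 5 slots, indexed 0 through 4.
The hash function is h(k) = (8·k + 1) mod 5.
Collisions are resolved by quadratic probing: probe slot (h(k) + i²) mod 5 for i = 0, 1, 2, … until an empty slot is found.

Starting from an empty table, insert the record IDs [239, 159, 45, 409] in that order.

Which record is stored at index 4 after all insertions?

159

239 hashes to 3; slot 3 is free → place at 3.
159 hashes to 3; 3 taken → place at 4.
45 hashes to 1; slot 1 is free → place at 1.
409 hashes to 3; 3,4 taken → place at 2.
Table: [., 45, 409, 239, 159]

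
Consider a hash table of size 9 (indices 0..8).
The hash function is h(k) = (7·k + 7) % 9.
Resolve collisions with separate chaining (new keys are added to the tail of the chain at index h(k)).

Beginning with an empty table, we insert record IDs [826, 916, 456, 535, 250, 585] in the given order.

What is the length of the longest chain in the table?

3

826 -> bucket 2
916 -> bucket 2 (collision)
456 -> bucket 4
535 -> bucket 8
250 -> bucket 2 (collision)
585 -> bucket 7
Final buckets:
0: _
1: _
2: 826 -> 916 -> 250
3: _
4: 456
5: _
6: _
7: 585
8: 535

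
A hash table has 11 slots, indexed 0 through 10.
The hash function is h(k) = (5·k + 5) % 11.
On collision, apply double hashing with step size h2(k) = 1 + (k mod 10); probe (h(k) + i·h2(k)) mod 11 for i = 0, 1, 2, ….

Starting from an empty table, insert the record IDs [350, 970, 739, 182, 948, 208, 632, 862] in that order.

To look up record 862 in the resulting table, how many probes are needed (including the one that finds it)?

Insert 350: h=6, slot 6 empty -> index 6.
Insert 970: h=4, slot 4 empty -> index 4.
Insert 739: h=4, h2=10, slot 4 occupied -> index 3.
Insert 182: h=2, slot 2 empty -> index 2.
Insert 948: h=4, h2=9, slots 4,2 occupied -> index 0.
Insert 208: h=0, h2=9, slot 0 occupied -> index 9.
Insert 632: h=8, slot 8 empty -> index 8.
Insert 862: h=3, h2=3, slots 3,6,9 occupied -> index 1.
Table: [948, 862, 182, 739, 970, _, 350, _, 632, 208, _]
Lookup 862: h=3, h2=3, probe 3,6,9,1 → found at 1.

4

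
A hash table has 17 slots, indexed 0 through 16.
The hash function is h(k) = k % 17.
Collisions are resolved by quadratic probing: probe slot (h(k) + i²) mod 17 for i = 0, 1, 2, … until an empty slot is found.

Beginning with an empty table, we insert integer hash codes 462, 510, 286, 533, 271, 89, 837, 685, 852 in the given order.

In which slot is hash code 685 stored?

462: h=3 => slot 3
510: h=0 => slot 0
286: h=14 => slot 14
533: h=6 => slot 6
271: h=16 => slot 16
89: h=4 => slot 4
837: h=4, probe 4,5 => slot 5
685: h=5, probe 5,6,9 => slot 9
852: h=2 => slot 2
Table: [510, —, 852, 462, 89, 837, 533, —, —, 685, —, —, —, —, 286, —, 271]

9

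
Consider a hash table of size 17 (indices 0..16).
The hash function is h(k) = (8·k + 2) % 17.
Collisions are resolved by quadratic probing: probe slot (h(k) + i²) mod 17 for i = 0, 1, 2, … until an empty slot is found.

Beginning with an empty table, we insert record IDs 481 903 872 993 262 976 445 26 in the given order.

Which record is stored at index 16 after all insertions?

481 hashes to 8; slot 8 is free -> place at 8.
903 hashes to 1; slot 1 is free -> place at 1.
872 hashes to 8; 8 taken -> place at 9.
993 hashes to 7; slot 7 is free -> place at 7.
262 hashes to 7; 7,8 taken -> place at 11.
976 hashes to 7; 7,8,11 taken -> place at 16.
445 hashes to 9; 9 taken -> place at 10.
26 hashes to 6; slot 6 is free -> place at 6.
Table: [∅, 903, ∅, ∅, ∅, ∅, 26, 993, 481, 872, 445, 262, ∅, ∅, ∅, ∅, 976]

976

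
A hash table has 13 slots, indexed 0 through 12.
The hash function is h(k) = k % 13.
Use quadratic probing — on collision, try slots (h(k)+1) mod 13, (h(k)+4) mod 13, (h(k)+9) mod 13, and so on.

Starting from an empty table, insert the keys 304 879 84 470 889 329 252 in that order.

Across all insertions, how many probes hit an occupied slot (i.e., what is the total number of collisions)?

5

Insert 304: h=5, slot 5 empty -> index 5.
Insert 879: h=8, slot 8 empty -> index 8.
Insert 84: h=6, slot 6 empty -> index 6.
Insert 470: h=2, slot 2 empty -> index 2.
Insert 889: h=5, slots 5,6 occupied -> index 9.
Insert 329: h=4, slot 4 empty -> index 4.
Insert 252: h=5, slots 5,6,9 occupied -> index 1.
Table: [-, 252, 470, -, 329, 304, 84, -, 879, 889, -, -, -]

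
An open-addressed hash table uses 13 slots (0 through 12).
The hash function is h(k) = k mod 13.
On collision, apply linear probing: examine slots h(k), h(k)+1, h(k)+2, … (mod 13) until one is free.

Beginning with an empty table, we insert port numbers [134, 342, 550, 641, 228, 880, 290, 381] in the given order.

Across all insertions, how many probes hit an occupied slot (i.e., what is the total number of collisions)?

134 hashes to 4; slot 4 is free → place at 4.
342 hashes to 4; 4 taken → place at 5.
550 hashes to 4; 4,5 taken → place at 6.
641 hashes to 4; 4,5,6 taken → place at 7.
228 hashes to 7; 7 taken → place at 8.
880 hashes to 9; slot 9 is free → place at 9.
290 hashes to 4; 4,5,6,7,8,9 taken → place at 10.
381 hashes to 4; 4,5,6,7,8,9,10 taken → place at 11.
Table: [-, -, -, -, 134, 342, 550, 641, 228, 880, 290, 381, -]

20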